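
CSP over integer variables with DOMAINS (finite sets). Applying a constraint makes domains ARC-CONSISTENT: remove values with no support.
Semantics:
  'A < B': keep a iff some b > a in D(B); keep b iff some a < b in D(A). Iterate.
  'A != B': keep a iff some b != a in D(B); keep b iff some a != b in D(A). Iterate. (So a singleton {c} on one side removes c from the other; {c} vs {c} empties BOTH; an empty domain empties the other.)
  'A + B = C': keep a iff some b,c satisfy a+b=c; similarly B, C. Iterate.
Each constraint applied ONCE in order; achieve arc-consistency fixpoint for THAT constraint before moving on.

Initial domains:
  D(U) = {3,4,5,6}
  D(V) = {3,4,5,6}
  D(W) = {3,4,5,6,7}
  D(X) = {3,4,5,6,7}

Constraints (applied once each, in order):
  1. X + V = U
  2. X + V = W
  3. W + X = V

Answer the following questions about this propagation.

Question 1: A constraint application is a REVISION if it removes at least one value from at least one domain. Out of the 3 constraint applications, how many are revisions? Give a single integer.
Answer: 3

Derivation:
Constraint 1 (X + V = U) on D(X)={3,4,5,6,7} D(V)={3,4,5,6} D(U)={3,4,5,6}: X {3,4,5,6,7}->{3}; V {3,4,5,6}->{3}; U {3,4,5,6}->{6} => REVISION
Constraint 2 (X + V = W) on D(X)={3} D(V)={3} D(W)={3,4,5,6,7}: W {3,4,5,6,7}->{6} => REVISION
Constraint 3 (W + X = V) on D(W)={6} D(X)={3} D(V)={3}: W {6}->{}; X {3}->{}; V {3}->{} => REVISION
Total revisions = 3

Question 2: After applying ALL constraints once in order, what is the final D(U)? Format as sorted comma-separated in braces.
Constraint 1 (X + V = U) on D(X)={3,4,5,6,7} D(V)={3,4,5,6} D(U)={3,4,5,6}: X {3,4,5,6,7}->{3}; V {3,4,5,6}->{3}; U {3,4,5,6}->{6}
Constraint 2 (X + V = W) on D(X)={3} D(V)={3} D(W)={3,4,5,6,7}: W {3,4,5,6,7}->{6}
Constraint 3 (W + X = V) on D(W)={6} D(X)={3} D(V)={3}: W {6}->{}; X {3}->{}; V {3}->{}
So after all 3 constraints: D(U) = {6}

Answer: {6}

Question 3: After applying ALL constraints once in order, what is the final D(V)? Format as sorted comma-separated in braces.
Answer: {}

Derivation:
Constraint 1 (X + V = U) on D(X)={3,4,5,6,7} D(V)={3,4,5,6} D(U)={3,4,5,6}: X {3,4,5,6,7}->{3}; V {3,4,5,6}->{3}; U {3,4,5,6}->{6}
Constraint 2 (X + V = W) on D(X)={3} D(V)={3} D(W)={3,4,5,6,7}: W {3,4,5,6,7}->{6}
Constraint 3 (W + X = V) on D(W)={6} D(X)={3} D(V)={3}: W {6}->{}; X {3}->{}; V {3}->{}
So after all 3 constraints: D(V) = {}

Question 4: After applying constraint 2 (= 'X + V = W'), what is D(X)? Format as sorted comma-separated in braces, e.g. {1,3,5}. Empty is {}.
Constraint 1 (X + V = U) on D(X)={3,4,5,6,7} D(V)={3,4,5,6} D(U)={3,4,5,6}: X {3,4,5,6,7}->{3}; V {3,4,5,6}->{3}; U {3,4,5,6}->{6}
Constraint 2 (X + V = W) on D(X)={3} D(V)={3} D(W)={3,4,5,6,7}: W {3,4,5,6,7}->{6}
So after constraint 2: D(X) = {3}

Answer: {3}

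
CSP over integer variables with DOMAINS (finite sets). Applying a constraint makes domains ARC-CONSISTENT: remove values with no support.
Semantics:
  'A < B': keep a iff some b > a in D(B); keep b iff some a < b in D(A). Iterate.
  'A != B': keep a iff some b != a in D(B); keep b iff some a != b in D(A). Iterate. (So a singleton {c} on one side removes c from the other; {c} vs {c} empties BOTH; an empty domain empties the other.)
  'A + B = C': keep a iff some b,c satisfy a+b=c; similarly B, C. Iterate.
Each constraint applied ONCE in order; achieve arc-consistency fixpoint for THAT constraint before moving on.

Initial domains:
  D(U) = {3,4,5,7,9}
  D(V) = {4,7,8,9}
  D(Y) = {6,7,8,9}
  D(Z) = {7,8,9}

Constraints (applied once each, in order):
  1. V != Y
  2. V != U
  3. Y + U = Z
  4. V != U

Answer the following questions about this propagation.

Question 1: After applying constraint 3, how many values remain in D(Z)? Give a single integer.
Answer: 1

Derivation:
Constraint 1 (V != Y) on D(V)={4,7,8,9} D(Y)={6,7,8,9}: no change
Constraint 2 (V != U) on D(V)={4,7,8,9} D(U)={3,4,5,7,9}: no change
Constraint 3 (Y + U = Z) on D(Y)={6,7,8,9} D(U)={3,4,5,7,9} D(Z)={7,8,9}: Y {6,7,8,9}->{6}; U {3,4,5,7,9}->{3}; Z {7,8,9}->{9}
So after constraint 3: D(Z)={9}, size = 1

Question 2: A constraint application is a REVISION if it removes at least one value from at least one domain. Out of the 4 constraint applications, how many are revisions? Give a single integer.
Answer: 1

Derivation:
Constraint 1 (V != Y) on D(V)={4,7,8,9} D(Y)={6,7,8,9}: no change => not a revision
Constraint 2 (V != U) on D(V)={4,7,8,9} D(U)={3,4,5,7,9}: no change => not a revision
Constraint 3 (Y + U = Z) on D(Y)={6,7,8,9} D(U)={3,4,5,7,9} D(Z)={7,8,9}: Y {6,7,8,9}->{6}; U {3,4,5,7,9}->{3}; Z {7,8,9}->{9} => REVISION
Constraint 4 (V != U) on D(V)={4,7,8,9} D(U)={3}: no change => not a revision
Total revisions = 1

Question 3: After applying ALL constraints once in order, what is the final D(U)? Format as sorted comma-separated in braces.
Constraint 1 (V != Y) on D(V)={4,7,8,9} D(Y)={6,7,8,9}: no change
Constraint 2 (V != U) on D(V)={4,7,8,9} D(U)={3,4,5,7,9}: no change
Constraint 3 (Y + U = Z) on D(Y)={6,7,8,9} D(U)={3,4,5,7,9} D(Z)={7,8,9}: Y {6,7,8,9}->{6}; U {3,4,5,7,9}->{3}; Z {7,8,9}->{9}
Constraint 4 (V != U) on D(V)={4,7,8,9} D(U)={3}: no change
So after all 4 constraints: D(U) = {3}

Answer: {3}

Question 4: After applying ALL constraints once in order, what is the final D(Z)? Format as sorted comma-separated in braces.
Constraint 1 (V != Y) on D(V)={4,7,8,9} D(Y)={6,7,8,9}: no change
Constraint 2 (V != U) on D(V)={4,7,8,9} D(U)={3,4,5,7,9}: no change
Constraint 3 (Y + U = Z) on D(Y)={6,7,8,9} D(U)={3,4,5,7,9} D(Z)={7,8,9}: Y {6,7,8,9}->{6}; U {3,4,5,7,9}->{3}; Z {7,8,9}->{9}
Constraint 4 (V != U) on D(V)={4,7,8,9} D(U)={3}: no change
So after all 4 constraints: D(Z) = {9}

Answer: {9}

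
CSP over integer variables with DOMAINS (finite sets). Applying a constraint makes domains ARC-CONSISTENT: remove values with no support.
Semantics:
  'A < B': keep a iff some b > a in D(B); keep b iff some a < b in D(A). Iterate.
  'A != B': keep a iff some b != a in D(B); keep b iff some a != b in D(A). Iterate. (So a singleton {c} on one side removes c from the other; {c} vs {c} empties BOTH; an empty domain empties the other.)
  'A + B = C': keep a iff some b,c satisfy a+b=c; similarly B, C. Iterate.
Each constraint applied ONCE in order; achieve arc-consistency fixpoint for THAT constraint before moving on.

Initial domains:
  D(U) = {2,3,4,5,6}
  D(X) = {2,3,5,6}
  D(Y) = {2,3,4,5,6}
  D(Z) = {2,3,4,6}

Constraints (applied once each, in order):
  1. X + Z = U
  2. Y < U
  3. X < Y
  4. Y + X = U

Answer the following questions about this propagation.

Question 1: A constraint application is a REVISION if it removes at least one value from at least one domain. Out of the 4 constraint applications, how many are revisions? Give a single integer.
Answer: 4

Derivation:
Constraint 1 (X + Z = U) on D(X)={2,3,5,6} D(Z)={2,3,4,6} D(U)={2,3,4,5,6}: X {2,3,5,6}->{2,3}; Z {2,3,4,6}->{2,3,4}; U {2,3,4,5,6}->{4,5,6} => REVISION
Constraint 2 (Y < U) on D(Y)={2,3,4,5,6} D(U)={4,5,6}: Y {2,3,4,5,6}->{2,3,4,5} => REVISION
Constraint 3 (X < Y) on D(X)={2,3} D(Y)={2,3,4,5}: Y {2,3,4,5}->{3,4,5} => REVISION
Constraint 4 (Y + X = U) on D(Y)={3,4,5} D(X)={2,3} D(U)={4,5,6}: Y {3,4,5}->{3,4}; U {4,5,6}->{5,6} => REVISION
Total revisions = 4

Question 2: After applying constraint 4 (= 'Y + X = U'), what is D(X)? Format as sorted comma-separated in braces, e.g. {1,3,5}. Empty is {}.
Answer: {2,3}

Derivation:
Constraint 1 (X + Z = U) on D(X)={2,3,5,6} D(Z)={2,3,4,6} D(U)={2,3,4,5,6}: X {2,3,5,6}->{2,3}; Z {2,3,4,6}->{2,3,4}; U {2,3,4,5,6}->{4,5,6}
Constraint 2 (Y < U) on D(Y)={2,3,4,5,6} D(U)={4,5,6}: Y {2,3,4,5,6}->{2,3,4,5}
Constraint 3 (X < Y) on D(X)={2,3} D(Y)={2,3,4,5}: Y {2,3,4,5}->{3,4,5}
Constraint 4 (Y + X = U) on D(Y)={3,4,5} D(X)={2,3} D(U)={4,5,6}: Y {3,4,5}->{3,4}; U {4,5,6}->{5,6}
So after constraint 4: D(X) = {2,3}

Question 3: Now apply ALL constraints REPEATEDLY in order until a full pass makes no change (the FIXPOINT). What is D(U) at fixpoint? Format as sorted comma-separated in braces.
Answer: {5,6}

Derivation:
pass 0 (initial): D(U)={2,3,4,5,6}
pass 1: U {2,3,4,5,6}->{5,6}; X {2,3,5,6}->{2,3}; Y {2,3,4,5,6}->{3,4}; Z {2,3,4,6}->{2,3,4}
pass 2: no change
Fixpoint after 2 passes: D(U) = {5,6}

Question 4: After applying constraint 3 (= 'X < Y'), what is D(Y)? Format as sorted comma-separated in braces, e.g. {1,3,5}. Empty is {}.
Answer: {3,4,5}

Derivation:
Constraint 1 (X + Z = U) on D(X)={2,3,5,6} D(Z)={2,3,4,6} D(U)={2,3,4,5,6}: X {2,3,5,6}->{2,3}; Z {2,3,4,6}->{2,3,4}; U {2,3,4,5,6}->{4,5,6}
Constraint 2 (Y < U) on D(Y)={2,3,4,5,6} D(U)={4,5,6}: Y {2,3,4,5,6}->{2,3,4,5}
Constraint 3 (X < Y) on D(X)={2,3} D(Y)={2,3,4,5}: Y {2,3,4,5}->{3,4,5}
So after constraint 3: D(Y) = {3,4,5}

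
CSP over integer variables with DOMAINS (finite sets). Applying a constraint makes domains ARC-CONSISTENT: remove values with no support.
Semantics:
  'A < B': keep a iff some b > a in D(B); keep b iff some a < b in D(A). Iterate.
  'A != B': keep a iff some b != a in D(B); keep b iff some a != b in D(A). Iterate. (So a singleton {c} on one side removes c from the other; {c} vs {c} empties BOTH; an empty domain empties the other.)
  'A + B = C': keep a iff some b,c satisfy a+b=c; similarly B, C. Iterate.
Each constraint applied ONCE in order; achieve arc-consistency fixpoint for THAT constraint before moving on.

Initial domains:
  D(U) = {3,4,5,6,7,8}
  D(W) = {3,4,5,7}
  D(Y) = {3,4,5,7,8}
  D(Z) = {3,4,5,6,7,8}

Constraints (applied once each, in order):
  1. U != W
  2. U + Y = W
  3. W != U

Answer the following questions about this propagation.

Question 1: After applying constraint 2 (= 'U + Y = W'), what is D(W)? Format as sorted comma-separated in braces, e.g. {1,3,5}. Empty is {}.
Answer: {7}

Derivation:
Constraint 1 (U != W) on D(U)={3,4,5,6,7,8} D(W)={3,4,5,7}: no change
Constraint 2 (U + Y = W) on D(U)={3,4,5,6,7,8} D(Y)={3,4,5,7,8} D(W)={3,4,5,7}: U {3,4,5,6,7,8}->{3,4}; Y {3,4,5,7,8}->{3,4}; W {3,4,5,7}->{7}
So after constraint 2: D(W) = {7}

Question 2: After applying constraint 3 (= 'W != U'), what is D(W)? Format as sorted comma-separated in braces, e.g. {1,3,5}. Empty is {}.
Constraint 1 (U != W) on D(U)={3,4,5,6,7,8} D(W)={3,4,5,7}: no change
Constraint 2 (U + Y = W) on D(U)={3,4,5,6,7,8} D(Y)={3,4,5,7,8} D(W)={3,4,5,7}: U {3,4,5,6,7,8}->{3,4}; Y {3,4,5,7,8}->{3,4}; W {3,4,5,7}->{7}
Constraint 3 (W != U) on D(W)={7} D(U)={3,4}: no change
So after constraint 3: D(W) = {7}

Answer: {7}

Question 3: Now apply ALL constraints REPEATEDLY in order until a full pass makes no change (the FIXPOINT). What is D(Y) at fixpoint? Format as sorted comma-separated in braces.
pass 0 (initial): D(Y)={3,4,5,7,8}
pass 1: U {3,4,5,6,7,8}->{3,4}; W {3,4,5,7}->{7}; Y {3,4,5,7,8}->{3,4}
pass 2: no change
Fixpoint after 2 passes: D(Y) = {3,4}

Answer: {3,4}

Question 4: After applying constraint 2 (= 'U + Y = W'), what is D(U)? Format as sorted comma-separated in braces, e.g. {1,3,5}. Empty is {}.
Constraint 1 (U != W) on D(U)={3,4,5,6,7,8} D(W)={3,4,5,7}: no change
Constraint 2 (U + Y = W) on D(U)={3,4,5,6,7,8} D(Y)={3,4,5,7,8} D(W)={3,4,5,7}: U {3,4,5,6,7,8}->{3,4}; Y {3,4,5,7,8}->{3,4}; W {3,4,5,7}->{7}
So after constraint 2: D(U) = {3,4}

Answer: {3,4}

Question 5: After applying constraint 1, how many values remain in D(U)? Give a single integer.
Answer: 6

Derivation:
Constraint 1 (U != W) on D(U)={3,4,5,6,7,8} D(W)={3,4,5,7}: no change
So after constraint 1: D(U)={3,4,5,6,7,8}, size = 6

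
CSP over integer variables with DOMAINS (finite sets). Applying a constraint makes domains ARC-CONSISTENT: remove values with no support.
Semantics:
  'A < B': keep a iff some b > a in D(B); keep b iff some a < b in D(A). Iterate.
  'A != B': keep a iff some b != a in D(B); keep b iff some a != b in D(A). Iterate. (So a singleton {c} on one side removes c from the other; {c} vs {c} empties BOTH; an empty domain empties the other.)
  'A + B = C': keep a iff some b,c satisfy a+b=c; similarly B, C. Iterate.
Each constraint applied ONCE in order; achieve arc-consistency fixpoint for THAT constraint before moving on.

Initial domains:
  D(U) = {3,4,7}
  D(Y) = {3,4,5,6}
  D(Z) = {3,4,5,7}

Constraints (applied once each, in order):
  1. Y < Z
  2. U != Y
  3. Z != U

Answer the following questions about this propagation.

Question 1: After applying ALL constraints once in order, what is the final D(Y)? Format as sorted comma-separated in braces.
Answer: {3,4,5,6}

Derivation:
Constraint 1 (Y < Z) on D(Y)={3,4,5,6} D(Z)={3,4,5,7}: Z {3,4,5,7}->{4,5,7}
Constraint 2 (U != Y) on D(U)={3,4,7} D(Y)={3,4,5,6}: no change
Constraint 3 (Z != U) on D(Z)={4,5,7} D(U)={3,4,7}: no change
So after all 3 constraints: D(Y) = {3,4,5,6}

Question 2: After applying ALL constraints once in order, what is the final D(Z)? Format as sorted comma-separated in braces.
Constraint 1 (Y < Z) on D(Y)={3,4,5,6} D(Z)={3,4,5,7}: Z {3,4,5,7}->{4,5,7}
Constraint 2 (U != Y) on D(U)={3,4,7} D(Y)={3,4,5,6}: no change
Constraint 3 (Z != U) on D(Z)={4,5,7} D(U)={3,4,7}: no change
So after all 3 constraints: D(Z) = {4,5,7}

Answer: {4,5,7}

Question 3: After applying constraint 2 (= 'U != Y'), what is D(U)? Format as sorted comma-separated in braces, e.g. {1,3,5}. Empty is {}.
Answer: {3,4,7}

Derivation:
Constraint 1 (Y < Z) on D(Y)={3,4,5,6} D(Z)={3,4,5,7}: Z {3,4,5,7}->{4,5,7}
Constraint 2 (U != Y) on D(U)={3,4,7} D(Y)={3,4,5,6}: no change
So after constraint 2: D(U) = {3,4,7}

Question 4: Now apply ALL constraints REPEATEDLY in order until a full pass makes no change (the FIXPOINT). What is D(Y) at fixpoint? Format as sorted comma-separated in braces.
pass 0 (initial): D(Y)={3,4,5,6}
pass 1: Z {3,4,5,7}->{4,5,7}
pass 2: no change
Fixpoint after 2 passes: D(Y) = {3,4,5,6}

Answer: {3,4,5,6}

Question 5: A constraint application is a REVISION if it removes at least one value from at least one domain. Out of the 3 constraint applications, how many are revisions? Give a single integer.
Answer: 1

Derivation:
Constraint 1 (Y < Z) on D(Y)={3,4,5,6} D(Z)={3,4,5,7}: Z {3,4,5,7}->{4,5,7} => REVISION
Constraint 2 (U != Y) on D(U)={3,4,7} D(Y)={3,4,5,6}: no change => not a revision
Constraint 3 (Z != U) on D(Z)={4,5,7} D(U)={3,4,7}: no change => not a revision
Total revisions = 1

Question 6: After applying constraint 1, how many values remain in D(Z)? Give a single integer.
Constraint 1 (Y < Z) on D(Y)={3,4,5,6} D(Z)={3,4,5,7}: Z {3,4,5,7}->{4,5,7}
So after constraint 1: D(Z)={4,5,7}, size = 3

Answer: 3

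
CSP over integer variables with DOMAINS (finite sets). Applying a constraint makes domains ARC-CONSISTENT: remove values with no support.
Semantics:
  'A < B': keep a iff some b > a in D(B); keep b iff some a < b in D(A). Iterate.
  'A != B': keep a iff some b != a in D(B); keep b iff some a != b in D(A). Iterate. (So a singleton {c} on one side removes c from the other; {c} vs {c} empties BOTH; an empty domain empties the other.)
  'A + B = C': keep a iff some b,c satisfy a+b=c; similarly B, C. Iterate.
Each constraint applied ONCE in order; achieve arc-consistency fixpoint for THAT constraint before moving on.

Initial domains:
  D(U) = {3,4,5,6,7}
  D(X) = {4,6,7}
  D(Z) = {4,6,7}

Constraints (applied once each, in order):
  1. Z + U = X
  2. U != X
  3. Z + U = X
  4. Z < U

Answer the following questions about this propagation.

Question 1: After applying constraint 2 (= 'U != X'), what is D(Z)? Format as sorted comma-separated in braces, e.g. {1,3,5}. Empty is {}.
Constraint 1 (Z + U = X) on D(Z)={4,6,7} D(U)={3,4,5,6,7} D(X)={4,6,7}: Z {4,6,7}->{4}; U {3,4,5,6,7}->{3}; X {4,6,7}->{7}
Constraint 2 (U != X) on D(U)={3} D(X)={7}: no change
So after constraint 2: D(Z) = {4}

Answer: {4}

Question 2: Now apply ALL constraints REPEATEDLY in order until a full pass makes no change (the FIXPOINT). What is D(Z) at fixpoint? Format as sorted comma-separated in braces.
Answer: {}

Derivation:
pass 0 (initial): D(Z)={4,6,7}
pass 1: U {3,4,5,6,7}->{}; X {4,6,7}->{7}; Z {4,6,7}->{}
pass 2: X {7}->{}
pass 3: no change
Fixpoint after 3 passes: D(Z) = {}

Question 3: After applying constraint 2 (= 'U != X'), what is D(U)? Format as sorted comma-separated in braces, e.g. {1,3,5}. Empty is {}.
Answer: {3}

Derivation:
Constraint 1 (Z + U = X) on D(Z)={4,6,7} D(U)={3,4,5,6,7} D(X)={4,6,7}: Z {4,6,7}->{4}; U {3,4,5,6,7}->{3}; X {4,6,7}->{7}
Constraint 2 (U != X) on D(U)={3} D(X)={7}: no change
So after constraint 2: D(U) = {3}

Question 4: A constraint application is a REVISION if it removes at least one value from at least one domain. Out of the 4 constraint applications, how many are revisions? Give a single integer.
Answer: 2

Derivation:
Constraint 1 (Z + U = X) on D(Z)={4,6,7} D(U)={3,4,5,6,7} D(X)={4,6,7}: Z {4,6,7}->{4}; U {3,4,5,6,7}->{3}; X {4,6,7}->{7} => REVISION
Constraint 2 (U != X) on D(U)={3} D(X)={7}: no change => not a revision
Constraint 3 (Z + U = X) on D(Z)={4} D(U)={3} D(X)={7}: no change => not a revision
Constraint 4 (Z < U) on D(Z)={4} D(U)={3}: Z {4}->{}; U {3}->{} => REVISION
Total revisions = 2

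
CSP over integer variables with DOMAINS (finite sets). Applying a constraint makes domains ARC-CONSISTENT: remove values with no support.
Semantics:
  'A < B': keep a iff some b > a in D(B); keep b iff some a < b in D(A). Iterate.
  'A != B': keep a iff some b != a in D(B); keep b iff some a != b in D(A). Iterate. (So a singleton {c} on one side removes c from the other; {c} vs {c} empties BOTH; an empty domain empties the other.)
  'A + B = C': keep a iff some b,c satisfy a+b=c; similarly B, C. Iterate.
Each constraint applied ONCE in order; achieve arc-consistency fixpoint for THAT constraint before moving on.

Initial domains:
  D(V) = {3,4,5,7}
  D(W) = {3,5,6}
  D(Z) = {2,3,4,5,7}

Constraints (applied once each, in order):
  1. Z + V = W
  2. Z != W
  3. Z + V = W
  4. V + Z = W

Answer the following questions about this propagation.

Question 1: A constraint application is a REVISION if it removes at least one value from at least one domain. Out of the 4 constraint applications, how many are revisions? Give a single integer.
Constraint 1 (Z + V = W) on D(Z)={2,3,4,5,7} D(V)={3,4,5,7} D(W)={3,5,6}: Z {2,3,4,5,7}->{2,3}; V {3,4,5,7}->{3,4}; W {3,5,6}->{5,6} => REVISION
Constraint 2 (Z != W) on D(Z)={2,3} D(W)={5,6}: no change => not a revision
Constraint 3 (Z + V = W) on D(Z)={2,3} D(V)={3,4} D(W)={5,6}: no change => not a revision
Constraint 4 (V + Z = W) on D(V)={3,4} D(Z)={2,3} D(W)={5,6}: no change => not a revision
Total revisions = 1

Answer: 1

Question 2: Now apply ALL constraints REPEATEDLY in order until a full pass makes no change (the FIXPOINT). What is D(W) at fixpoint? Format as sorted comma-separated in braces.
pass 0 (initial): D(W)={3,5,6}
pass 1: V {3,4,5,7}->{3,4}; W {3,5,6}->{5,6}; Z {2,3,4,5,7}->{2,3}
pass 2: no change
Fixpoint after 2 passes: D(W) = {5,6}

Answer: {5,6}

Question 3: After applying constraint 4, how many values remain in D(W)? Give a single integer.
Answer: 2

Derivation:
Constraint 1 (Z + V = W) on D(Z)={2,3,4,5,7} D(V)={3,4,5,7} D(W)={3,5,6}: Z {2,3,4,5,7}->{2,3}; V {3,4,5,7}->{3,4}; W {3,5,6}->{5,6}
Constraint 2 (Z != W) on D(Z)={2,3} D(W)={5,6}: no change
Constraint 3 (Z + V = W) on D(Z)={2,3} D(V)={3,4} D(W)={5,6}: no change
Constraint 4 (V + Z = W) on D(V)={3,4} D(Z)={2,3} D(W)={5,6}: no change
So after constraint 4: D(W)={5,6}, size = 2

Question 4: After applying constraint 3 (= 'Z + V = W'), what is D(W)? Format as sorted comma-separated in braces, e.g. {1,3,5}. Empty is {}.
Constraint 1 (Z + V = W) on D(Z)={2,3,4,5,7} D(V)={3,4,5,7} D(W)={3,5,6}: Z {2,3,4,5,7}->{2,3}; V {3,4,5,7}->{3,4}; W {3,5,6}->{5,6}
Constraint 2 (Z != W) on D(Z)={2,3} D(W)={5,6}: no change
Constraint 3 (Z + V = W) on D(Z)={2,3} D(V)={3,4} D(W)={5,6}: no change
So after constraint 3: D(W) = {5,6}

Answer: {5,6}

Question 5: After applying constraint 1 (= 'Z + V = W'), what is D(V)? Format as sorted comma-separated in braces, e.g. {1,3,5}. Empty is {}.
Answer: {3,4}

Derivation:
Constraint 1 (Z + V = W) on D(Z)={2,3,4,5,7} D(V)={3,4,5,7} D(W)={3,5,6}: Z {2,3,4,5,7}->{2,3}; V {3,4,5,7}->{3,4}; W {3,5,6}->{5,6}
So after constraint 1: D(V) = {3,4}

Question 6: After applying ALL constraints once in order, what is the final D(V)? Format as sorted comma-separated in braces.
Answer: {3,4}

Derivation:
Constraint 1 (Z + V = W) on D(Z)={2,3,4,5,7} D(V)={3,4,5,7} D(W)={3,5,6}: Z {2,3,4,5,7}->{2,3}; V {3,4,5,7}->{3,4}; W {3,5,6}->{5,6}
Constraint 2 (Z != W) on D(Z)={2,3} D(W)={5,6}: no change
Constraint 3 (Z + V = W) on D(Z)={2,3} D(V)={3,4} D(W)={5,6}: no change
Constraint 4 (V + Z = W) on D(V)={3,4} D(Z)={2,3} D(W)={5,6}: no change
So after all 4 constraints: D(V) = {3,4}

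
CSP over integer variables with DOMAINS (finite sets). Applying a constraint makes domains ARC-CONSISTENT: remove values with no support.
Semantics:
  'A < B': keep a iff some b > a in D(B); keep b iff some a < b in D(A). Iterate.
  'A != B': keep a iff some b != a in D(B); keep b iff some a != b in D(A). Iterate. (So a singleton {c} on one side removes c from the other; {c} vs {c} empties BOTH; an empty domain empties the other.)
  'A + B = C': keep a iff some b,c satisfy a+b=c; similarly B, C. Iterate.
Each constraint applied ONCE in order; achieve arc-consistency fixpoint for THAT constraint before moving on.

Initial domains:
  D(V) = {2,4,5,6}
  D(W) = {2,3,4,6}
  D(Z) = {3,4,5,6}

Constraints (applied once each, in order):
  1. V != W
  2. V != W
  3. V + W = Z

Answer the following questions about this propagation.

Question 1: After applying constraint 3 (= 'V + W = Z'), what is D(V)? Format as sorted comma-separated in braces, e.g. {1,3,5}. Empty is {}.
Constraint 1 (V != W) on D(V)={2,4,5,6} D(W)={2,3,4,6}: no change
Constraint 2 (V != W) on D(V)={2,4,5,6} D(W)={2,3,4,6}: no change
Constraint 3 (V + W = Z) on D(V)={2,4,5,6} D(W)={2,3,4,6} D(Z)={3,4,5,6}: V {2,4,5,6}->{2,4}; W {2,3,4,6}->{2,3,4}; Z {3,4,5,6}->{4,5,6}
So after constraint 3: D(V) = {2,4}

Answer: {2,4}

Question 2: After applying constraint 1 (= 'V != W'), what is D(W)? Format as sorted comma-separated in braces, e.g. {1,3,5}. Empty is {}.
Answer: {2,3,4,6}

Derivation:
Constraint 1 (V != W) on D(V)={2,4,5,6} D(W)={2,3,4,6}: no change
So after constraint 1: D(W) = {2,3,4,6}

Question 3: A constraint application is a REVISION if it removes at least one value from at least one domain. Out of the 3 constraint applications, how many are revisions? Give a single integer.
Constraint 1 (V != W) on D(V)={2,4,5,6} D(W)={2,3,4,6}: no change => not a revision
Constraint 2 (V != W) on D(V)={2,4,5,6} D(W)={2,3,4,6}: no change => not a revision
Constraint 3 (V + W = Z) on D(V)={2,4,5,6} D(W)={2,3,4,6} D(Z)={3,4,5,6}: V {2,4,5,6}->{2,4}; W {2,3,4,6}->{2,3,4}; Z {3,4,5,6}->{4,5,6} => REVISION
Total revisions = 1

Answer: 1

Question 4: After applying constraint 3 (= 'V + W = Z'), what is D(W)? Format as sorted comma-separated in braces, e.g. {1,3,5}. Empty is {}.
Answer: {2,3,4}

Derivation:
Constraint 1 (V != W) on D(V)={2,4,5,6} D(W)={2,3,4,6}: no change
Constraint 2 (V != W) on D(V)={2,4,5,6} D(W)={2,3,4,6}: no change
Constraint 3 (V + W = Z) on D(V)={2,4,5,6} D(W)={2,3,4,6} D(Z)={3,4,5,6}: V {2,4,5,6}->{2,4}; W {2,3,4,6}->{2,3,4}; Z {3,4,5,6}->{4,5,6}
So after constraint 3: D(W) = {2,3,4}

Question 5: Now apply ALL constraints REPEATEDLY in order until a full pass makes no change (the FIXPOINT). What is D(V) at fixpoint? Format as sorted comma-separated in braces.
Answer: {2,4}

Derivation:
pass 0 (initial): D(V)={2,4,5,6}
pass 1: V {2,4,5,6}->{2,4}; W {2,3,4,6}->{2,3,4}; Z {3,4,5,6}->{4,5,6}
pass 2: no change
Fixpoint after 2 passes: D(V) = {2,4}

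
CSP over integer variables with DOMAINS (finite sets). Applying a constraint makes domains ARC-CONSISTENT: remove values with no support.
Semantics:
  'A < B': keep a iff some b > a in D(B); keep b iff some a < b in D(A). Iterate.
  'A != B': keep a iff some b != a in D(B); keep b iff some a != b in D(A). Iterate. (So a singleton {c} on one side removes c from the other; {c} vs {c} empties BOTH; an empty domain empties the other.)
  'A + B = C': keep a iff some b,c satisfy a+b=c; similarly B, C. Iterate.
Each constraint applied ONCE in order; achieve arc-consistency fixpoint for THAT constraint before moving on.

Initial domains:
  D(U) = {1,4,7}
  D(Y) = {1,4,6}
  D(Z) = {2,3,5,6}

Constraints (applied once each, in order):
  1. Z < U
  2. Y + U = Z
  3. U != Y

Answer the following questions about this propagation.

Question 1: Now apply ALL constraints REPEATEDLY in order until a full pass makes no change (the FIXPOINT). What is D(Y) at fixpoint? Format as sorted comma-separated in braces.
Answer: {}

Derivation:
pass 0 (initial): D(Y)={1,4,6}
pass 1: U {1,4,7}->{4}; Y {1,4,6}->{1}; Z {2,3,5,6}->{5}
pass 2: U {4}->{}; Y {1}->{}; Z {5}->{}
pass 3: no change
Fixpoint after 3 passes: D(Y) = {}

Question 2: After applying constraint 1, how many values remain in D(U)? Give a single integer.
Answer: 2

Derivation:
Constraint 1 (Z < U) on D(Z)={2,3,5,6} D(U)={1,4,7}: U {1,4,7}->{4,7}
So after constraint 1: D(U)={4,7}, size = 2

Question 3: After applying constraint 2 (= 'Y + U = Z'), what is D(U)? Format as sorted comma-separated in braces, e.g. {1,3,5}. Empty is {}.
Constraint 1 (Z < U) on D(Z)={2,3,5,6} D(U)={1,4,7}: U {1,4,7}->{4,7}
Constraint 2 (Y + U = Z) on D(Y)={1,4,6} D(U)={4,7} D(Z)={2,3,5,6}: Y {1,4,6}->{1}; U {4,7}->{4}; Z {2,3,5,6}->{5}
So after constraint 2: D(U) = {4}

Answer: {4}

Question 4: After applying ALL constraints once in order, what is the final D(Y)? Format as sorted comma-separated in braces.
Constraint 1 (Z < U) on D(Z)={2,3,5,6} D(U)={1,4,7}: U {1,4,7}->{4,7}
Constraint 2 (Y + U = Z) on D(Y)={1,4,6} D(U)={4,7} D(Z)={2,3,5,6}: Y {1,4,6}->{1}; U {4,7}->{4}; Z {2,3,5,6}->{5}
Constraint 3 (U != Y) on D(U)={4} D(Y)={1}: no change
So after all 3 constraints: D(Y) = {1}

Answer: {1}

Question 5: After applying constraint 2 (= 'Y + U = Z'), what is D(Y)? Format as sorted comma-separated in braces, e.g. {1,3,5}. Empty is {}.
Answer: {1}

Derivation:
Constraint 1 (Z < U) on D(Z)={2,3,5,6} D(U)={1,4,7}: U {1,4,7}->{4,7}
Constraint 2 (Y + U = Z) on D(Y)={1,4,6} D(U)={4,7} D(Z)={2,3,5,6}: Y {1,4,6}->{1}; U {4,7}->{4}; Z {2,3,5,6}->{5}
So after constraint 2: D(Y) = {1}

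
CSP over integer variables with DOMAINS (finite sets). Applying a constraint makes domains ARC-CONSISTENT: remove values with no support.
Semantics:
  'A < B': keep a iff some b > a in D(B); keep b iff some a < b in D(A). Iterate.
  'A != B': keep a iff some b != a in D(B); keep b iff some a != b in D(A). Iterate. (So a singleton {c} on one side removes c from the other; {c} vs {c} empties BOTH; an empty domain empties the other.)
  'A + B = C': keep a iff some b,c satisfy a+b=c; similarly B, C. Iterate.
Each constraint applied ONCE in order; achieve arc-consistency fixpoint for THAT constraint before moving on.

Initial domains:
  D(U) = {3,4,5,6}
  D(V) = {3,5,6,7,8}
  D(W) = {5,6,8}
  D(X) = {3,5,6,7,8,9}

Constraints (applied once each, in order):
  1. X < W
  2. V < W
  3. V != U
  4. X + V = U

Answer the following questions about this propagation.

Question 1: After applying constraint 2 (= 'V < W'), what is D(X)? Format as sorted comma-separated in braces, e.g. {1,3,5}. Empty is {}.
Constraint 1 (X < W) on D(X)={3,5,6,7,8,9} D(W)={5,6,8}: X {3,5,6,7,8,9}->{3,5,6,7}
Constraint 2 (V < W) on D(V)={3,5,6,7,8} D(W)={5,6,8}: V {3,5,6,7,8}->{3,5,6,7}
So after constraint 2: D(X) = {3,5,6,7}

Answer: {3,5,6,7}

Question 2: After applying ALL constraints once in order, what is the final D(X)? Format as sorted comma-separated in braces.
Constraint 1 (X < W) on D(X)={3,5,6,7,8,9} D(W)={5,6,8}: X {3,5,6,7,8,9}->{3,5,6,7}
Constraint 2 (V < W) on D(V)={3,5,6,7,8} D(W)={5,6,8}: V {3,5,6,7,8}->{3,5,6,7}
Constraint 3 (V != U) on D(V)={3,5,6,7} D(U)={3,4,5,6}: no change
Constraint 4 (X + V = U) on D(X)={3,5,6,7} D(V)={3,5,6,7} D(U)={3,4,5,6}: X {3,5,6,7}->{3}; V {3,5,6,7}->{3}; U {3,4,5,6}->{6}
So after all 4 constraints: D(X) = {3}

Answer: {3}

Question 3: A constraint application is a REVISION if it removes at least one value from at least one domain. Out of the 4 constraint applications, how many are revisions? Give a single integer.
Constraint 1 (X < W) on D(X)={3,5,6,7,8,9} D(W)={5,6,8}: X {3,5,6,7,8,9}->{3,5,6,7} => REVISION
Constraint 2 (V < W) on D(V)={3,5,6,7,8} D(W)={5,6,8}: V {3,5,6,7,8}->{3,5,6,7} => REVISION
Constraint 3 (V != U) on D(V)={3,5,6,7} D(U)={3,4,5,6}: no change => not a revision
Constraint 4 (X + V = U) on D(X)={3,5,6,7} D(V)={3,5,6,7} D(U)={3,4,5,6}: X {3,5,6,7}->{3}; V {3,5,6,7}->{3}; U {3,4,5,6}->{6} => REVISION
Total revisions = 3

Answer: 3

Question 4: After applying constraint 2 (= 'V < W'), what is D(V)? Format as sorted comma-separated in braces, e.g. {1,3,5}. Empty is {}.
Answer: {3,5,6,7}

Derivation:
Constraint 1 (X < W) on D(X)={3,5,6,7,8,9} D(W)={5,6,8}: X {3,5,6,7,8,9}->{3,5,6,7}
Constraint 2 (V < W) on D(V)={3,5,6,7,8} D(W)={5,6,8}: V {3,5,6,7,8}->{3,5,6,7}
So after constraint 2: D(V) = {3,5,6,7}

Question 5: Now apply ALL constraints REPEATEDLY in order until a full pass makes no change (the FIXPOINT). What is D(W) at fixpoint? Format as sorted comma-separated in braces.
Answer: {5,6,8}

Derivation:
pass 0 (initial): D(W)={5,6,8}
pass 1: U {3,4,5,6}->{6}; V {3,5,6,7,8}->{3}; X {3,5,6,7,8,9}->{3}
pass 2: no change
Fixpoint after 2 passes: D(W) = {5,6,8}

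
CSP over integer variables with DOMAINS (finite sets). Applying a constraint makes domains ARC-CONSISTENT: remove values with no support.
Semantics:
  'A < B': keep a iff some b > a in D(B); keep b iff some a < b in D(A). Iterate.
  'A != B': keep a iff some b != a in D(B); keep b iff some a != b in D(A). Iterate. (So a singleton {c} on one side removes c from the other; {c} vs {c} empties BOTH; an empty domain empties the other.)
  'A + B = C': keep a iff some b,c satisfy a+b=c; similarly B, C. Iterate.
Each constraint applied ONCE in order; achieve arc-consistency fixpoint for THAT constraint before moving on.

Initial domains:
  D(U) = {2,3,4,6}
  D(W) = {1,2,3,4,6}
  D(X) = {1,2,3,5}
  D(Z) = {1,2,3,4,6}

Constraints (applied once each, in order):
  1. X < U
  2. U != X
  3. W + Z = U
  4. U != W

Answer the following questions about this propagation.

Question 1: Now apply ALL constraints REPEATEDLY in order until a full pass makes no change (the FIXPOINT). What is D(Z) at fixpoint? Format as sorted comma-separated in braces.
Answer: {1,2,3,4}

Derivation:
pass 0 (initial): D(Z)={1,2,3,4,6}
pass 1: W {1,2,3,4,6}->{1,2,3,4}; Z {1,2,3,4,6}->{1,2,3,4}
pass 2: no change
Fixpoint after 2 passes: D(Z) = {1,2,3,4}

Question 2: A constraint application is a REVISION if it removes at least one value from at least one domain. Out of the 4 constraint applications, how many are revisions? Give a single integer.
Constraint 1 (X < U) on D(X)={1,2,3,5} D(U)={2,3,4,6}: no change => not a revision
Constraint 2 (U != X) on D(U)={2,3,4,6} D(X)={1,2,3,5}: no change => not a revision
Constraint 3 (W + Z = U) on D(W)={1,2,3,4,6} D(Z)={1,2,3,4,6} D(U)={2,3,4,6}: W {1,2,3,4,6}->{1,2,3,4}; Z {1,2,3,4,6}->{1,2,3,4} => REVISION
Constraint 4 (U != W) on D(U)={2,3,4,6} D(W)={1,2,3,4}: no change => not a revision
Total revisions = 1

Answer: 1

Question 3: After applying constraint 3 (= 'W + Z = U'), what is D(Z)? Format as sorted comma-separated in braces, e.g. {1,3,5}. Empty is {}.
Constraint 1 (X < U) on D(X)={1,2,3,5} D(U)={2,3,4,6}: no change
Constraint 2 (U != X) on D(U)={2,3,4,6} D(X)={1,2,3,5}: no change
Constraint 3 (W + Z = U) on D(W)={1,2,3,4,6} D(Z)={1,2,3,4,6} D(U)={2,3,4,6}: W {1,2,3,4,6}->{1,2,3,4}; Z {1,2,3,4,6}->{1,2,3,4}
So after constraint 3: D(Z) = {1,2,3,4}

Answer: {1,2,3,4}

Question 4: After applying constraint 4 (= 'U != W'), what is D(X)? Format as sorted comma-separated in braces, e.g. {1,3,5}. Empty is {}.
Constraint 1 (X < U) on D(X)={1,2,3,5} D(U)={2,3,4,6}: no change
Constraint 2 (U != X) on D(U)={2,3,4,6} D(X)={1,2,3,5}: no change
Constraint 3 (W + Z = U) on D(W)={1,2,3,4,6} D(Z)={1,2,3,4,6} D(U)={2,3,4,6}: W {1,2,3,4,6}->{1,2,3,4}; Z {1,2,3,4,6}->{1,2,3,4}
Constraint 4 (U != W) on D(U)={2,3,4,6} D(W)={1,2,3,4}: no change
So after constraint 4: D(X) = {1,2,3,5}

Answer: {1,2,3,5}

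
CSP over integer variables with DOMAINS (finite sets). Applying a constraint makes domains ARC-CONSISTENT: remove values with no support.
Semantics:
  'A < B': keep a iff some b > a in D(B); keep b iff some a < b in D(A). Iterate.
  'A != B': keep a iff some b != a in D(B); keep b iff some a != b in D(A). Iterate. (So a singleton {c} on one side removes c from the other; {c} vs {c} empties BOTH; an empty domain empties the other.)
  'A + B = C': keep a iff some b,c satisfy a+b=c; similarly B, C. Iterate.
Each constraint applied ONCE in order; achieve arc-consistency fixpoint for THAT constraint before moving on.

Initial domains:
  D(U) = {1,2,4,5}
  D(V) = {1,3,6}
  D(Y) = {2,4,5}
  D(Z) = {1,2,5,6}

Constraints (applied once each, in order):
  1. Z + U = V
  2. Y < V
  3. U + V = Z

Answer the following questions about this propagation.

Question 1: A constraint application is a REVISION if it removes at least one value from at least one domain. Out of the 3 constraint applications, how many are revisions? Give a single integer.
Answer: 2

Derivation:
Constraint 1 (Z + U = V) on D(Z)={1,2,5,6} D(U)={1,2,4,5} D(V)={1,3,6}: Z {1,2,5,6}->{1,2,5}; V {1,3,6}->{3,6} => REVISION
Constraint 2 (Y < V) on D(Y)={2,4,5} D(V)={3,6}: no change => not a revision
Constraint 3 (U + V = Z) on D(U)={1,2,4,5} D(V)={3,6} D(Z)={1,2,5}: U {1,2,4,5}->{2}; V {3,6}->{3}; Z {1,2,5}->{5} => REVISION
Total revisions = 2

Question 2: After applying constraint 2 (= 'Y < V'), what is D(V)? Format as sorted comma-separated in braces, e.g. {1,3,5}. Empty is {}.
Constraint 1 (Z + U = V) on D(Z)={1,2,5,6} D(U)={1,2,4,5} D(V)={1,3,6}: Z {1,2,5,6}->{1,2,5}; V {1,3,6}->{3,6}
Constraint 2 (Y < V) on D(Y)={2,4,5} D(V)={3,6}: no change
So after constraint 2: D(V) = {3,6}

Answer: {3,6}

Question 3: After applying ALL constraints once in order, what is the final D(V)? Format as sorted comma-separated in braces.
Constraint 1 (Z + U = V) on D(Z)={1,2,5,6} D(U)={1,2,4,5} D(V)={1,3,6}: Z {1,2,5,6}->{1,2,5}; V {1,3,6}->{3,6}
Constraint 2 (Y < V) on D(Y)={2,4,5} D(V)={3,6}: no change
Constraint 3 (U + V = Z) on D(U)={1,2,4,5} D(V)={3,6} D(Z)={1,2,5}: U {1,2,4,5}->{2}; V {3,6}->{3}; Z {1,2,5}->{5}
So after all 3 constraints: D(V) = {3}

Answer: {3}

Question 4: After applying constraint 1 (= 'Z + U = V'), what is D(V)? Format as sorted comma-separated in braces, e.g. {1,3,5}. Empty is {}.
Constraint 1 (Z + U = V) on D(Z)={1,2,5,6} D(U)={1,2,4,5} D(V)={1,3,6}: Z {1,2,5,6}->{1,2,5}; V {1,3,6}->{3,6}
So after constraint 1: D(V) = {3,6}

Answer: {3,6}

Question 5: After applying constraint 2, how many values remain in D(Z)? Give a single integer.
Constraint 1 (Z + U = V) on D(Z)={1,2,5,6} D(U)={1,2,4,5} D(V)={1,3,6}: Z {1,2,5,6}->{1,2,5}; V {1,3,6}->{3,6}
Constraint 2 (Y < V) on D(Y)={2,4,5} D(V)={3,6}: no change
So after constraint 2: D(Z)={1,2,5}, size = 3

Answer: 3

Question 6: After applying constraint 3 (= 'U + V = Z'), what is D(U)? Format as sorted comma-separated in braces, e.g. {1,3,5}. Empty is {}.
Constraint 1 (Z + U = V) on D(Z)={1,2,5,6} D(U)={1,2,4,5} D(V)={1,3,6}: Z {1,2,5,6}->{1,2,5}; V {1,3,6}->{3,6}
Constraint 2 (Y < V) on D(Y)={2,4,5} D(V)={3,6}: no change
Constraint 3 (U + V = Z) on D(U)={1,2,4,5} D(V)={3,6} D(Z)={1,2,5}: U {1,2,4,5}->{2}; V {3,6}->{3}; Z {1,2,5}->{5}
So after constraint 3: D(U) = {2}

Answer: {2}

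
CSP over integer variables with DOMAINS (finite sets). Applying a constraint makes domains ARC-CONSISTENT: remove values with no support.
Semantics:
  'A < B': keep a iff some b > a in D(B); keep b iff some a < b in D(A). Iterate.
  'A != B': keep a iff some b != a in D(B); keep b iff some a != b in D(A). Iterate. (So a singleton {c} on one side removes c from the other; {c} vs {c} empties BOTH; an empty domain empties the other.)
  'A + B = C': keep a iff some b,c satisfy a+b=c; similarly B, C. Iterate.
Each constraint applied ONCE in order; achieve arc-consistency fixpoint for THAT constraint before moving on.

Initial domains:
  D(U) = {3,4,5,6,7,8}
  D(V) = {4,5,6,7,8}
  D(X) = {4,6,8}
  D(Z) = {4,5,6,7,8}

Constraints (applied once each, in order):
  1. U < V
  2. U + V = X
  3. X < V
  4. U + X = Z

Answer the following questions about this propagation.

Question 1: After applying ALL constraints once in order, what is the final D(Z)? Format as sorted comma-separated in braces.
Answer: {}

Derivation:
Constraint 1 (U < V) on D(U)={3,4,5,6,7,8} D(V)={4,5,6,7,8}: U {3,4,5,6,7,8}->{3,4,5,6,7}
Constraint 2 (U + V = X) on D(U)={3,4,5,6,7} D(V)={4,5,6,7,8} D(X)={4,6,8}: U {3,4,5,6,7}->{3,4}; V {4,5,6,7,8}->{4,5}; X {4,6,8}->{8}
Constraint 3 (X < V) on D(X)={8} D(V)={4,5}: X {8}->{}; V {4,5}->{}
Constraint 4 (U + X = Z) on D(U)={3,4} D(X)={} D(Z)={4,5,6,7,8}: U {3,4}->{}; Z {4,5,6,7,8}->{}
So after all 4 constraints: D(Z) = {}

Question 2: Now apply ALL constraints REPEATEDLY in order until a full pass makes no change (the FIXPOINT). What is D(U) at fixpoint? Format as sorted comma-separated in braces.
pass 0 (initial): D(U)={3,4,5,6,7,8}
pass 1: U {3,4,5,6,7,8}->{}; V {4,5,6,7,8}->{}; X {4,6,8}->{}; Z {4,5,6,7,8}->{}
pass 2: no change
Fixpoint after 2 passes: D(U) = {}

Answer: {}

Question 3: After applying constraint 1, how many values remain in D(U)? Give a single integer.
Constraint 1 (U < V) on D(U)={3,4,5,6,7,8} D(V)={4,5,6,7,8}: U {3,4,5,6,7,8}->{3,4,5,6,7}
So after constraint 1: D(U)={3,4,5,6,7}, size = 5

Answer: 5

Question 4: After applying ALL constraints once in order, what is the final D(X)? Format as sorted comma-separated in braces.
Answer: {}

Derivation:
Constraint 1 (U < V) on D(U)={3,4,5,6,7,8} D(V)={4,5,6,7,8}: U {3,4,5,6,7,8}->{3,4,5,6,7}
Constraint 2 (U + V = X) on D(U)={3,4,5,6,7} D(V)={4,5,6,7,8} D(X)={4,6,8}: U {3,4,5,6,7}->{3,4}; V {4,5,6,7,8}->{4,5}; X {4,6,8}->{8}
Constraint 3 (X < V) on D(X)={8} D(V)={4,5}: X {8}->{}; V {4,5}->{}
Constraint 4 (U + X = Z) on D(U)={3,4} D(X)={} D(Z)={4,5,6,7,8}: U {3,4}->{}; Z {4,5,6,7,8}->{}
So after all 4 constraints: D(X) = {}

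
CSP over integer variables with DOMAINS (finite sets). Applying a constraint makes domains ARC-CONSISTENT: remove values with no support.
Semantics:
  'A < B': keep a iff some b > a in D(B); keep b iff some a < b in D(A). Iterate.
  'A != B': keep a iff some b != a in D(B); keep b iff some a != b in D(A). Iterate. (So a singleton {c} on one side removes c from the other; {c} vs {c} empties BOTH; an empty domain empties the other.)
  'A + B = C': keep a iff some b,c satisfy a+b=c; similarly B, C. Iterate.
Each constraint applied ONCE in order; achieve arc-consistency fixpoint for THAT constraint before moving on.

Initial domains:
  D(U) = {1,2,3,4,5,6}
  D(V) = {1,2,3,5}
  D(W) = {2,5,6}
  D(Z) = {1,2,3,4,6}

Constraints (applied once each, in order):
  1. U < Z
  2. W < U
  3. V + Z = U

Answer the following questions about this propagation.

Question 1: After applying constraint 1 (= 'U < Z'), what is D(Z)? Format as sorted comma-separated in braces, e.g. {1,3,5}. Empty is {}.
Answer: {2,3,4,6}

Derivation:
Constraint 1 (U < Z) on D(U)={1,2,3,4,5,6} D(Z)={1,2,3,4,6}: U {1,2,3,4,5,6}->{1,2,3,4,5}; Z {1,2,3,4,6}->{2,3,4,6}
So after constraint 1: D(Z) = {2,3,4,6}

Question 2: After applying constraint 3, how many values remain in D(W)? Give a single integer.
Constraint 1 (U < Z) on D(U)={1,2,3,4,5,6} D(Z)={1,2,3,4,6}: U {1,2,3,4,5,6}->{1,2,3,4,5}; Z {1,2,3,4,6}->{2,3,4,6}
Constraint 2 (W < U) on D(W)={2,5,6} D(U)={1,2,3,4,5}: W {2,5,6}->{2}; U {1,2,3,4,5}->{3,4,5}
Constraint 3 (V + Z = U) on D(V)={1,2,3,5} D(Z)={2,3,4,6} D(U)={3,4,5}: V {1,2,3,5}->{1,2,3}; Z {2,3,4,6}->{2,3,4}
So after constraint 3: D(W)={2}, size = 1

Answer: 1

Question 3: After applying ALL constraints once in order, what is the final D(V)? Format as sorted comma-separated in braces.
Constraint 1 (U < Z) on D(U)={1,2,3,4,5,6} D(Z)={1,2,3,4,6}: U {1,2,3,4,5,6}->{1,2,3,4,5}; Z {1,2,3,4,6}->{2,3,4,6}
Constraint 2 (W < U) on D(W)={2,5,6} D(U)={1,2,3,4,5}: W {2,5,6}->{2}; U {1,2,3,4,5}->{3,4,5}
Constraint 3 (V + Z = U) on D(V)={1,2,3,5} D(Z)={2,3,4,6} D(U)={3,4,5}: V {1,2,3,5}->{1,2,3}; Z {2,3,4,6}->{2,3,4}
So after all 3 constraints: D(V) = {1,2,3}

Answer: {1,2,3}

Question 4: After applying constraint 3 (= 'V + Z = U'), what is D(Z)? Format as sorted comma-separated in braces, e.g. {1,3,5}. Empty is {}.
Constraint 1 (U < Z) on D(U)={1,2,3,4,5,6} D(Z)={1,2,3,4,6}: U {1,2,3,4,5,6}->{1,2,3,4,5}; Z {1,2,3,4,6}->{2,3,4,6}
Constraint 2 (W < U) on D(W)={2,5,6} D(U)={1,2,3,4,5}: W {2,5,6}->{2}; U {1,2,3,4,5}->{3,4,5}
Constraint 3 (V + Z = U) on D(V)={1,2,3,5} D(Z)={2,3,4,6} D(U)={3,4,5}: V {1,2,3,5}->{1,2,3}; Z {2,3,4,6}->{2,3,4}
So after constraint 3: D(Z) = {2,3,4}

Answer: {2,3,4}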